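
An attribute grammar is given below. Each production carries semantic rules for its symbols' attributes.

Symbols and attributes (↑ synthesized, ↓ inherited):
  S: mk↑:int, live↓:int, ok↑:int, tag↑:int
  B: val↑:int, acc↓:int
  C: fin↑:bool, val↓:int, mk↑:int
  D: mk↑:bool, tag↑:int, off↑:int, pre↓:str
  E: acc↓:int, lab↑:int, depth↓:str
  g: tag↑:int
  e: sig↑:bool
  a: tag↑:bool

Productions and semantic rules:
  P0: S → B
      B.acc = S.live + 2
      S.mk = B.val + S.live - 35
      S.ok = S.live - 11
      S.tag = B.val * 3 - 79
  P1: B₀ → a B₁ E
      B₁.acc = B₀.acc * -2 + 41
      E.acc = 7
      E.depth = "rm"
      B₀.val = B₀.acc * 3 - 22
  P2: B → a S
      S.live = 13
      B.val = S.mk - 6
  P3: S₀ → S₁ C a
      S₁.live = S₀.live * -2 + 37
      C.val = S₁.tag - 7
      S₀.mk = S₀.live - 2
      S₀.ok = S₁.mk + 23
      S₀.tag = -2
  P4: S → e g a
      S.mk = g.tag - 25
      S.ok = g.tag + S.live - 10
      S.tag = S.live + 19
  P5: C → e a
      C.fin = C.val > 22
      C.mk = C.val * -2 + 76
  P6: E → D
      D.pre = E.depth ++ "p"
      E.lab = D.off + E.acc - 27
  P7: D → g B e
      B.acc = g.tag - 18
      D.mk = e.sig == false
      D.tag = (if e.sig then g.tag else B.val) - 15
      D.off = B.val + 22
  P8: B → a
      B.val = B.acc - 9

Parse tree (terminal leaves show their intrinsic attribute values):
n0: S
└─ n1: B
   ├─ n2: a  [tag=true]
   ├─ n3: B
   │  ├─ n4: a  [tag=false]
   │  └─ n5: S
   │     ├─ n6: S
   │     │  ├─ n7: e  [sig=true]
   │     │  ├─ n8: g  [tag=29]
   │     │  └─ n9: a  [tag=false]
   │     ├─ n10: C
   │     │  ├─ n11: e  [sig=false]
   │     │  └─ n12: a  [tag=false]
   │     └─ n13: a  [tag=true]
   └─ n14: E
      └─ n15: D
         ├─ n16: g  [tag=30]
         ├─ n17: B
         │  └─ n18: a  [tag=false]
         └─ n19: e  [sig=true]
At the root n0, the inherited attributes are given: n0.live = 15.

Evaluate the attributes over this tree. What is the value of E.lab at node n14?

5

1. n0.live = 15  [given at root]
2. n1.acc = 17  [S.live + 2]
3. n2.tag = true  [terminal]
4. n3.acc = 7  [B₀.acc * -2 + 41]
5. n4.tag = false  [terminal]
6. n5.live = 13  [13]
7. n6.live = 11  [S₀.live * -2 + 37]
8. n7.sig = true  [terminal]
9. n8.tag = 29  [terminal]
10. n9.tag = false  [terminal]
11. n6.mk = 4  [g.tag - 25]
12. n6.ok = 30  [g.tag + S.live - 10]
13. n6.tag = 30  [S.live + 19]
14. n10.val = 23  [S₁.tag - 7]
15. n11.sig = false  [terminal]
16. n12.tag = false  [terminal]
17. n10.fin = true  [C.val > 22]
18. n10.mk = 30  [C.val * -2 + 76]
19. n13.tag = true  [terminal]
20. n5.mk = 11  [S₀.live - 2]
21. n5.ok = 27  [S₁.mk + 23]
22. n5.tag = -2  [-2]
23. n3.val = 5  [S.mk - 6]
24. n14.acc = 7  [7]
25. n14.depth = "rm"  ["rm"]
26. n15.pre = "rmp"  [E.depth ++ "p"]
27. n16.tag = 30  [terminal]
28. n17.acc = 12  [g.tag - 18]
29. n18.tag = false  [terminal]
30. n17.val = 3  [B.acc - 9]
31. n19.sig = true  [terminal]
32. n15.mk = false  [e.sig == false]
33. n15.tag = 15  [(if e.sig then g.tag else B.val) - 15]
34. n15.off = 25  [B.val + 22]
35. n14.lab = 5  [D.off + E.acc - 27]
36. n1.val = 29  [B₀.acc * 3 - 22]
37. n0.mk = 9  [B.val + S.live - 35]
38. n0.ok = 4  [S.live - 11]
39. n0.tag = 8  [B.val * 3 - 79]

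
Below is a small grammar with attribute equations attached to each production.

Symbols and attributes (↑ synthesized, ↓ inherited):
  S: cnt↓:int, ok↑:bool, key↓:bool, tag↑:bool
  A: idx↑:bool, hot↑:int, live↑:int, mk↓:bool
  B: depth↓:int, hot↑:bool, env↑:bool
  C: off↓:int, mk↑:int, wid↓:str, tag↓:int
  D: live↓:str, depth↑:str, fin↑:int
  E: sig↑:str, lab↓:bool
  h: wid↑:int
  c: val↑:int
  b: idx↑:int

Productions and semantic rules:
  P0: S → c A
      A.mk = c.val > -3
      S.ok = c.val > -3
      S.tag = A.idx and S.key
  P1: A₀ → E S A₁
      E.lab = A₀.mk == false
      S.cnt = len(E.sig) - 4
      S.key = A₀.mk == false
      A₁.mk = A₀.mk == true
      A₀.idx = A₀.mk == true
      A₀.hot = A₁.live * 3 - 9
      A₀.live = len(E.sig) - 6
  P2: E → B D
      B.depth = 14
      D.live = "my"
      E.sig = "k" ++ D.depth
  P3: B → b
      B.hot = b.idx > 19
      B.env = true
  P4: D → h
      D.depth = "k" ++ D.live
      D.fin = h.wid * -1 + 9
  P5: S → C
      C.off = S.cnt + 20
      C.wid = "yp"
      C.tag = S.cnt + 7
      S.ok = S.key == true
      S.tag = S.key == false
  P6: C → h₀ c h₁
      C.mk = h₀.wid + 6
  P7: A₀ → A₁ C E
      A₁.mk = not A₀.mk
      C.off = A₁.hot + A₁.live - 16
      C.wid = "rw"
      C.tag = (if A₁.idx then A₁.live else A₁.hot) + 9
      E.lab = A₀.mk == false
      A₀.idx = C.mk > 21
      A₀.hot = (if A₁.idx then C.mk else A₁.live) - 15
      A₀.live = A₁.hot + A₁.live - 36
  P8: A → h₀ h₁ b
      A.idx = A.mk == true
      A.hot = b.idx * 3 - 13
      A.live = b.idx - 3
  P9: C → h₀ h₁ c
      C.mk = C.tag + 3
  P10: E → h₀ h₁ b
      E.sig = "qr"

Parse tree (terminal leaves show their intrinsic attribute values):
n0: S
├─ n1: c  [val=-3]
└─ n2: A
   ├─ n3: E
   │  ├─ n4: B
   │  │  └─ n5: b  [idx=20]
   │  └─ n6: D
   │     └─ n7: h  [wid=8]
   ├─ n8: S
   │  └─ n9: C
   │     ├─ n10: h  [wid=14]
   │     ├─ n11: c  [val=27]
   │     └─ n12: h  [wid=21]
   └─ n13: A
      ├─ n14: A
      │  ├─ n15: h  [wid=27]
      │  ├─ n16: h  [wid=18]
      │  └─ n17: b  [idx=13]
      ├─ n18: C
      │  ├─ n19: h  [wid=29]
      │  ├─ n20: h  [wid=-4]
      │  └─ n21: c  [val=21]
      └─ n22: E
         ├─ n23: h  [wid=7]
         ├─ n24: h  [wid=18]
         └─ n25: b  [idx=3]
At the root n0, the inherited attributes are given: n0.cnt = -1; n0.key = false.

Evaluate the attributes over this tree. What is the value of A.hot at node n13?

1. n0.cnt = -1  [given at root]
2. n0.key = false  [given at root]
3. n1.val = -3  [terminal]
4. n2.mk = false  [c.val > -3]
5. n3.lab = true  [A₀.mk == false]
6. n4.depth = 14  [14]
7. n5.idx = 20  [terminal]
8. n4.hot = true  [b.idx > 19]
9. n4.env = true  [true]
10. n6.live = "my"  ["my"]
11. n7.wid = 8  [terminal]
12. n6.depth = "kmy"  ["k" ++ D.live]
13. n6.fin = 1  [h.wid * -1 + 9]
14. n3.sig = "kkmy"  ["k" ++ D.depth]
15. n8.cnt = 0  [len(E.sig) - 4]
16. n8.key = true  [A₀.mk == false]
17. n9.off = 20  [S.cnt + 20]
18. n9.wid = "yp"  ["yp"]
19. n9.tag = 7  [S.cnt + 7]
20. n10.wid = 14  [terminal]
21. n11.val = 27  [terminal]
22. n12.wid = 21  [terminal]
23. n9.mk = 20  [h₀.wid + 6]
24. n8.ok = true  [S.key == true]
25. n8.tag = false  [S.key == false]
26. n13.mk = false  [A₀.mk == true]
27. n14.mk = true  [not A₀.mk]
28. n15.wid = 27  [terminal]
29. n16.wid = 18  [terminal]
30. n17.idx = 13  [terminal]
31. n14.idx = true  [A.mk == true]
32. n14.hot = 26  [b.idx * 3 - 13]
33. n14.live = 10  [b.idx - 3]
34. n18.off = 20  [A₁.hot + A₁.live - 16]
35. n18.wid = "rw"  ["rw"]
36. n18.tag = 19  [(if A₁.idx then A₁.live else A₁.hot) + 9]
37. n19.wid = 29  [terminal]
38. n20.wid = -4  [terminal]
39. n21.val = 21  [terminal]
40. n18.mk = 22  [C.tag + 3]
41. n22.lab = true  [A₀.mk == false]
42. n23.wid = 7  [terminal]
43. n24.wid = 18  [terminal]
44. n25.idx = 3  [terminal]
45. n22.sig = "qr"  ["qr"]
46. n13.idx = true  [C.mk > 21]
47. n13.hot = 7  [(if A₁.idx then C.mk else A₁.live) - 15]
48. n13.live = 0  [A₁.hot + A₁.live - 36]
49. n2.idx = false  [A₀.mk == true]
50. n2.hot = -9  [A₁.live * 3 - 9]
51. n2.live = -2  [len(E.sig) - 6]
52. n0.ok = false  [c.val > -3]
53. n0.tag = false  [A.idx and S.key]

7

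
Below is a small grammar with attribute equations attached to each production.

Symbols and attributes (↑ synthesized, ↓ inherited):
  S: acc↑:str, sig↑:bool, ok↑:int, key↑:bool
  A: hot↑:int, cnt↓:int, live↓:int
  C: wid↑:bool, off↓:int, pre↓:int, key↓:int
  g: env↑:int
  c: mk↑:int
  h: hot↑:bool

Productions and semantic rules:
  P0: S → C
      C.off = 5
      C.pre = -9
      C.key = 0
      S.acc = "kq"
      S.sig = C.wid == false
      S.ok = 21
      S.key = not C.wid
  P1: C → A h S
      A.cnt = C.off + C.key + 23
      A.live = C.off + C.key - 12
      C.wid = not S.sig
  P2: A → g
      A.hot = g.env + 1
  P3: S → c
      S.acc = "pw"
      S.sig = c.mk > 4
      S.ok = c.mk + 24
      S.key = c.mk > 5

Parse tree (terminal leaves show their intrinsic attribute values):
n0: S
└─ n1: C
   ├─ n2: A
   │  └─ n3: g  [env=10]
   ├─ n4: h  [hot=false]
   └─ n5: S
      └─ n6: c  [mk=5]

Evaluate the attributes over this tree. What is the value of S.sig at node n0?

true

1. n1.off = 5  [5]
2. n1.pre = -9  [-9]
3. n1.key = 0  [0]
4. n2.cnt = 28  [C.off + C.key + 23]
5. n2.live = -7  [C.off + C.key - 12]
6. n3.env = 10  [terminal]
7. n2.hot = 11  [g.env + 1]
8. n4.hot = false  [terminal]
9. n6.mk = 5  [terminal]
10. n5.acc = "pw"  ["pw"]
11. n5.sig = true  [c.mk > 4]
12. n5.ok = 29  [c.mk + 24]
13. n5.key = false  [c.mk > 5]
14. n1.wid = false  [not S.sig]
15. n0.acc = "kq"  ["kq"]
16. n0.sig = true  [C.wid == false]
17. n0.ok = 21  [21]
18. n0.key = true  [not C.wid]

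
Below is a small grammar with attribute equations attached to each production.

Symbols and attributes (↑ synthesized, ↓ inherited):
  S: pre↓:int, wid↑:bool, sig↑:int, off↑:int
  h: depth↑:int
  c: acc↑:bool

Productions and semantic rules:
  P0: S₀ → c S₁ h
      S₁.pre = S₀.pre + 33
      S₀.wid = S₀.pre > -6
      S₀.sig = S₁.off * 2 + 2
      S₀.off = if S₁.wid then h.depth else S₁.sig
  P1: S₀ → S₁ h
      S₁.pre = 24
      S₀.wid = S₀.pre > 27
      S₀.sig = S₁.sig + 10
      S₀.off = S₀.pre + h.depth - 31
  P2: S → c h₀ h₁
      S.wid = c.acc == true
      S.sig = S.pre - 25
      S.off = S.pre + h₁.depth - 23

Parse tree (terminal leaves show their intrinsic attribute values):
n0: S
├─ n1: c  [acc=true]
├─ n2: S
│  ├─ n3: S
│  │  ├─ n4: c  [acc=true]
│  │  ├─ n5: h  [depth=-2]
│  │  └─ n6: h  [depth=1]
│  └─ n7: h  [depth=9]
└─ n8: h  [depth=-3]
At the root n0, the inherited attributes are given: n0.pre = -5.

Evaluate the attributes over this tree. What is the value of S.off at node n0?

1. n0.pre = -5  [given at root]
2. n1.acc = true  [terminal]
3. n2.pre = 28  [S₀.pre + 33]
4. n3.pre = 24  [24]
5. n4.acc = true  [terminal]
6. n5.depth = -2  [terminal]
7. n6.depth = 1  [terminal]
8. n3.wid = true  [c.acc == true]
9. n3.sig = -1  [S.pre - 25]
10. n3.off = 2  [S.pre + h₁.depth - 23]
11. n7.depth = 9  [terminal]
12. n2.wid = true  [S₀.pre > 27]
13. n2.sig = 9  [S₁.sig + 10]
14. n2.off = 6  [S₀.pre + h.depth - 31]
15. n8.depth = -3  [terminal]
16. n0.wid = true  [S₀.pre > -6]
17. n0.sig = 14  [S₁.off * 2 + 2]
18. n0.off = -3  [if S₁.wid then h.depth else S₁.sig]

-3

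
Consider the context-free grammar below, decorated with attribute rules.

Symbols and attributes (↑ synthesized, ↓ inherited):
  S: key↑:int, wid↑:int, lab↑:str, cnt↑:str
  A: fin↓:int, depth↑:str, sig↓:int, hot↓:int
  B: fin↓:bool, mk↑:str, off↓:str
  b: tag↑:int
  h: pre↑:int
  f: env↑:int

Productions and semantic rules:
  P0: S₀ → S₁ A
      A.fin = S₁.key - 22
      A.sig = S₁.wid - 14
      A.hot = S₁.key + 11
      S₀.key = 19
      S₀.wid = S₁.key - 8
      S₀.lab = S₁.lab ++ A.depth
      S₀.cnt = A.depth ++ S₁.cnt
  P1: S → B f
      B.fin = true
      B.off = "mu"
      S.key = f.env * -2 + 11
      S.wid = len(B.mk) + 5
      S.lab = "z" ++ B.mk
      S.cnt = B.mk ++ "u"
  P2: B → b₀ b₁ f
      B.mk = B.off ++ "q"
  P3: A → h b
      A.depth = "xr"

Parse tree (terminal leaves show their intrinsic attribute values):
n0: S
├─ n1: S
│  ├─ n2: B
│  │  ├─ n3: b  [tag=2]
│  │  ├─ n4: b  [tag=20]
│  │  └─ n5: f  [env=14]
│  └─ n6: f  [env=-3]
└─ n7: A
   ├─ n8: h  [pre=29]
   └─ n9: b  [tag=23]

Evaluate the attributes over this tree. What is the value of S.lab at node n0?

"zmuqxr"

1. n2.fin = true  [true]
2. n2.off = "mu"  ["mu"]
3. n3.tag = 2  [terminal]
4. n4.tag = 20  [terminal]
5. n5.env = 14  [terminal]
6. n2.mk = "muq"  [B.off ++ "q"]
7. n6.env = -3  [terminal]
8. n1.key = 17  [f.env * -2 + 11]
9. n1.wid = 8  [len(B.mk) + 5]
10. n1.lab = "zmuq"  ["z" ++ B.mk]
11. n1.cnt = "muqu"  [B.mk ++ "u"]
12. n7.fin = -5  [S₁.key - 22]
13. n7.sig = -6  [S₁.wid - 14]
14. n7.hot = 28  [S₁.key + 11]
15. n8.pre = 29  [terminal]
16. n9.tag = 23  [terminal]
17. n7.depth = "xr"  ["xr"]
18. n0.key = 19  [19]
19. n0.wid = 9  [S₁.key - 8]
20. n0.lab = "zmuqxr"  [S₁.lab ++ A.depth]
21. n0.cnt = "xrmuqu"  [A.depth ++ S₁.cnt]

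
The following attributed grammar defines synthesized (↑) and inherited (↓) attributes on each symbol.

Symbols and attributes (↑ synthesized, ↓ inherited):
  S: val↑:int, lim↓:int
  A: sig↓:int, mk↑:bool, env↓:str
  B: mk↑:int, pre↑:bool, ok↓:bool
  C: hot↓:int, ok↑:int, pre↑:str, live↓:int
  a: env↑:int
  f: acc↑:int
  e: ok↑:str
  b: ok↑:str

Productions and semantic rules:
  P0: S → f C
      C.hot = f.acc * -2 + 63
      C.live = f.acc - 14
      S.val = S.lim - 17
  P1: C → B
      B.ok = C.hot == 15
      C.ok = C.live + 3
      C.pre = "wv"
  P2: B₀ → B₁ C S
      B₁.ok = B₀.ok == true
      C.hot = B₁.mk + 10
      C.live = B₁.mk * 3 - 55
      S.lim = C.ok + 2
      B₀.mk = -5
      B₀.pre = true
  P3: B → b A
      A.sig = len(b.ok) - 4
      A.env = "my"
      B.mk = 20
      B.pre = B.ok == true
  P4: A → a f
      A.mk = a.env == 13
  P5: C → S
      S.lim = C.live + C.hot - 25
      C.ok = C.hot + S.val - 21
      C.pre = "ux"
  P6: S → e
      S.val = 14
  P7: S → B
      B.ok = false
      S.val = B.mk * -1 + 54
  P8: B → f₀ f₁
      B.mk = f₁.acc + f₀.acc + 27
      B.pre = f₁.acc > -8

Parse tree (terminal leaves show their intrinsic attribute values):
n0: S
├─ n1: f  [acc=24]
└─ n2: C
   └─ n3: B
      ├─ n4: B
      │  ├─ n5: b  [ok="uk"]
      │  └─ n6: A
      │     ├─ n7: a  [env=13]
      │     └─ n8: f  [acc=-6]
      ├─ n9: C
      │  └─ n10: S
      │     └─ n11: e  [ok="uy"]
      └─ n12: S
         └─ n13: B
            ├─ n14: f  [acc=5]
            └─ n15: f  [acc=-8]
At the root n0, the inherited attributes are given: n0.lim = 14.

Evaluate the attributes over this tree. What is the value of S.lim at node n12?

25

1. n0.lim = 14  [given at root]
2. n1.acc = 24  [terminal]
3. n2.hot = 15  [f.acc * -2 + 63]
4. n2.live = 10  [f.acc - 14]
5. n3.ok = true  [C.hot == 15]
6. n4.ok = true  [B₀.ok == true]
7. n5.ok = "uk"  [terminal]
8. n6.sig = -2  [len(b.ok) - 4]
9. n6.env = "my"  ["my"]
10. n7.env = 13  [terminal]
11. n8.acc = -6  [terminal]
12. n6.mk = true  [a.env == 13]
13. n4.mk = 20  [20]
14. n4.pre = true  [B.ok == true]
15. n9.hot = 30  [B₁.mk + 10]
16. n9.live = 5  [B₁.mk * 3 - 55]
17. n10.lim = 10  [C.live + C.hot - 25]
18. n11.ok = "uy"  [terminal]
19. n10.val = 14  [14]
20. n9.ok = 23  [C.hot + S.val - 21]
21. n9.pre = "ux"  ["ux"]
22. n12.lim = 25  [C.ok + 2]
23. n13.ok = false  [false]
24. n14.acc = 5  [terminal]
25. n15.acc = -8  [terminal]
26. n13.mk = 24  [f₁.acc + f₀.acc + 27]
27. n13.pre = false  [f₁.acc > -8]
28. n12.val = 30  [B.mk * -1 + 54]
29. n3.mk = -5  [-5]
30. n3.pre = true  [true]
31. n2.ok = 13  [C.live + 3]
32. n2.pre = "wv"  ["wv"]
33. n0.val = -3  [S.lim - 17]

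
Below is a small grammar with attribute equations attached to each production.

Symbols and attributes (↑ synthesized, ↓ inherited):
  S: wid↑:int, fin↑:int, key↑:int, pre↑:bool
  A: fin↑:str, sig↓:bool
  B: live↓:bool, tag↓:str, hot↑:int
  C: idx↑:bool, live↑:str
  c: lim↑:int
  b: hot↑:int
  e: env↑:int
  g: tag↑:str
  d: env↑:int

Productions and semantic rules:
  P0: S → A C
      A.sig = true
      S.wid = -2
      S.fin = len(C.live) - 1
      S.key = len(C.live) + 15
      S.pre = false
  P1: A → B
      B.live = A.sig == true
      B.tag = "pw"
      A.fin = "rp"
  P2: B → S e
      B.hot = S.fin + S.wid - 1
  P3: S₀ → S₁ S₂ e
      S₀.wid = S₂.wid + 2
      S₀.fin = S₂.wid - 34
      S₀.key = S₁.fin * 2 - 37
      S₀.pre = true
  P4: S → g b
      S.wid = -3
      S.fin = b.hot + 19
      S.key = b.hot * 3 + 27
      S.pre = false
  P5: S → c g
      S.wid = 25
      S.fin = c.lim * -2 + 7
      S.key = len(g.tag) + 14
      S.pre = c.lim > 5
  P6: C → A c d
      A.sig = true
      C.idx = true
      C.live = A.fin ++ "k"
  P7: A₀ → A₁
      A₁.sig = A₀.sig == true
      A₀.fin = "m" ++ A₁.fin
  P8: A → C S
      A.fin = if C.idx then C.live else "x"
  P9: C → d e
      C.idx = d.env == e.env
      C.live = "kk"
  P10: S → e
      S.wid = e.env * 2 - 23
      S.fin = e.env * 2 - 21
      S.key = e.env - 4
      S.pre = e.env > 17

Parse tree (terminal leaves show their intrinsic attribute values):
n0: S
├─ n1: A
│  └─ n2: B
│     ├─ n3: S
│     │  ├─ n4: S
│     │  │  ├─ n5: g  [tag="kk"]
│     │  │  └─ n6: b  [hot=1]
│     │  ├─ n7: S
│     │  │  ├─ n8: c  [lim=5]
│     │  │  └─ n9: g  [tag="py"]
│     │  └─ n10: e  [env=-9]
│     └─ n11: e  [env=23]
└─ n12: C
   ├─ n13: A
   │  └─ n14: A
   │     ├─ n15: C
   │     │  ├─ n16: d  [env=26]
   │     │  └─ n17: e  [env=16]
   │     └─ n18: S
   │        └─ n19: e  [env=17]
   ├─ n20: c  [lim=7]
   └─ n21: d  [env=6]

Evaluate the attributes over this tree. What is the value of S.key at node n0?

18

1. n1.sig = true  [true]
2. n2.live = true  [A.sig == true]
3. n2.tag = "pw"  ["pw"]
4. n5.tag = "kk"  [terminal]
5. n6.hot = 1  [terminal]
6. n4.wid = -3  [-3]
7. n4.fin = 20  [b.hot + 19]
8. n4.key = 30  [b.hot * 3 + 27]
9. n4.pre = false  [false]
10. n8.lim = 5  [terminal]
11. n9.tag = "py"  [terminal]
12. n7.wid = 25  [25]
13. n7.fin = -3  [c.lim * -2 + 7]
14. n7.key = 16  [len(g.tag) + 14]
15. n7.pre = false  [c.lim > 5]
16. n10.env = -9  [terminal]
17. n3.wid = 27  [S₂.wid + 2]
18. n3.fin = -9  [S₂.wid - 34]
19. n3.key = 3  [S₁.fin * 2 - 37]
20. n3.pre = true  [true]
21. n11.env = 23  [terminal]
22. n2.hot = 17  [S.fin + S.wid - 1]
23. n1.fin = "rp"  ["rp"]
24. n13.sig = true  [true]
25. n14.sig = true  [A₀.sig == true]
26. n16.env = 26  [terminal]
27. n17.env = 16  [terminal]
28. n15.idx = false  [d.env == e.env]
29. n15.live = "kk"  ["kk"]
30. n19.env = 17  [terminal]
31. n18.wid = 11  [e.env * 2 - 23]
32. n18.fin = 13  [e.env * 2 - 21]
33. n18.key = 13  [e.env - 4]
34. n18.pre = false  [e.env > 17]
35. n14.fin = "x"  [if C.idx then C.live else "x"]
36. n13.fin = "mx"  ["m" ++ A₁.fin]
37. n20.lim = 7  [terminal]
38. n21.env = 6  [terminal]
39. n12.idx = true  [true]
40. n12.live = "mxk"  [A.fin ++ "k"]
41. n0.wid = -2  [-2]
42. n0.fin = 2  [len(C.live) - 1]
43. n0.key = 18  [len(C.live) + 15]
44. n0.pre = false  [false]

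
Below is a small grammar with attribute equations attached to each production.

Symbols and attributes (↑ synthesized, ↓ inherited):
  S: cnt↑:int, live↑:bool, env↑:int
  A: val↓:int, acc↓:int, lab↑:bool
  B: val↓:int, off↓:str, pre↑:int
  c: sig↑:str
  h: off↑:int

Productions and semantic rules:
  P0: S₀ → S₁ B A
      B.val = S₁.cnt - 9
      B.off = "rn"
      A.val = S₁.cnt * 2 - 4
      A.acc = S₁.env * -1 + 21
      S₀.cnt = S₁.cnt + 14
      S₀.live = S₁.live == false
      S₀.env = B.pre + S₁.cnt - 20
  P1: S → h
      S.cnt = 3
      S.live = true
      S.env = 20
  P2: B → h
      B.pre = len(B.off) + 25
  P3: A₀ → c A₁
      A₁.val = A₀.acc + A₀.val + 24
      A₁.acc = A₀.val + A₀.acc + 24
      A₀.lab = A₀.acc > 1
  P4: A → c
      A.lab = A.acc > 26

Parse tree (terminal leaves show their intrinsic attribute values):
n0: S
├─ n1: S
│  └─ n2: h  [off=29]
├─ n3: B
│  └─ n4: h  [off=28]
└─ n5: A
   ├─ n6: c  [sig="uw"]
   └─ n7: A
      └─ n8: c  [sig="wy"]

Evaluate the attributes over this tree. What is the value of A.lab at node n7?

true

1. n2.off = 29  [terminal]
2. n1.cnt = 3  [3]
3. n1.live = true  [true]
4. n1.env = 20  [20]
5. n3.val = -6  [S₁.cnt - 9]
6. n3.off = "rn"  ["rn"]
7. n4.off = 28  [terminal]
8. n3.pre = 27  [len(B.off) + 25]
9. n5.val = 2  [S₁.cnt * 2 - 4]
10. n5.acc = 1  [S₁.env * -1 + 21]
11. n6.sig = "uw"  [terminal]
12. n7.val = 27  [A₀.acc + A₀.val + 24]
13. n7.acc = 27  [A₀.val + A₀.acc + 24]
14. n8.sig = "wy"  [terminal]
15. n7.lab = true  [A.acc > 26]
16. n5.lab = false  [A₀.acc > 1]
17. n0.cnt = 17  [S₁.cnt + 14]
18. n0.live = false  [S₁.live == false]
19. n0.env = 10  [B.pre + S₁.cnt - 20]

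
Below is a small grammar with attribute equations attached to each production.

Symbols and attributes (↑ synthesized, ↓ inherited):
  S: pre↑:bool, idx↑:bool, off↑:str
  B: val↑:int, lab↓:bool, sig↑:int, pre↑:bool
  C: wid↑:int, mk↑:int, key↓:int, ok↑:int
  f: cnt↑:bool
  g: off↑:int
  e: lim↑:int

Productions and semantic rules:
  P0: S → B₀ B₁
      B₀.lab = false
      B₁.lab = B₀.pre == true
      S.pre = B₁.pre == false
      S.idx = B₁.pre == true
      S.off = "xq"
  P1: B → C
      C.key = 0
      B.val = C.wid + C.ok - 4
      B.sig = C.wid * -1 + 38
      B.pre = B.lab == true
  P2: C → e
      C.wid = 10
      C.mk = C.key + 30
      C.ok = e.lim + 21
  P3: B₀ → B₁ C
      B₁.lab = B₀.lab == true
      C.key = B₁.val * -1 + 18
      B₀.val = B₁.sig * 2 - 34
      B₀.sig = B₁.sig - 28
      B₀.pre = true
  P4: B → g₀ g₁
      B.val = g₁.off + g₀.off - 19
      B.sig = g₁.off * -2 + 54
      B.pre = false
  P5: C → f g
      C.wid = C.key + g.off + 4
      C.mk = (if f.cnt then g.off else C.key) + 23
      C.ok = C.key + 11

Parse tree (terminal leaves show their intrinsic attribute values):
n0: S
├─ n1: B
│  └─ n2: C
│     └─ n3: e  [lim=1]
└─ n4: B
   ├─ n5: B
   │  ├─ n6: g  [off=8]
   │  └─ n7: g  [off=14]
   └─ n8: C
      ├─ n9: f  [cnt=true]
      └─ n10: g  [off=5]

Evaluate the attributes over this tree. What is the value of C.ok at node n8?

26

1. n1.lab = false  [false]
2. n2.key = 0  [0]
3. n3.lim = 1  [terminal]
4. n2.wid = 10  [10]
5. n2.mk = 30  [C.key + 30]
6. n2.ok = 22  [e.lim + 21]
7. n1.val = 28  [C.wid + C.ok - 4]
8. n1.sig = 28  [C.wid * -1 + 38]
9. n1.pre = false  [B.lab == true]
10. n4.lab = false  [B₀.pre == true]
11. n5.lab = false  [B₀.lab == true]
12. n6.off = 8  [terminal]
13. n7.off = 14  [terminal]
14. n5.val = 3  [g₁.off + g₀.off - 19]
15. n5.sig = 26  [g₁.off * -2 + 54]
16. n5.pre = false  [false]
17. n8.key = 15  [B₁.val * -1 + 18]
18. n9.cnt = true  [terminal]
19. n10.off = 5  [terminal]
20. n8.wid = 24  [C.key + g.off + 4]
21. n8.mk = 28  [(if f.cnt then g.off else C.key) + 23]
22. n8.ok = 26  [C.key + 11]
23. n4.val = 18  [B₁.sig * 2 - 34]
24. n4.sig = -2  [B₁.sig - 28]
25. n4.pre = true  [true]
26. n0.pre = false  [B₁.pre == false]
27. n0.idx = true  [B₁.pre == true]
28. n0.off = "xq"  ["xq"]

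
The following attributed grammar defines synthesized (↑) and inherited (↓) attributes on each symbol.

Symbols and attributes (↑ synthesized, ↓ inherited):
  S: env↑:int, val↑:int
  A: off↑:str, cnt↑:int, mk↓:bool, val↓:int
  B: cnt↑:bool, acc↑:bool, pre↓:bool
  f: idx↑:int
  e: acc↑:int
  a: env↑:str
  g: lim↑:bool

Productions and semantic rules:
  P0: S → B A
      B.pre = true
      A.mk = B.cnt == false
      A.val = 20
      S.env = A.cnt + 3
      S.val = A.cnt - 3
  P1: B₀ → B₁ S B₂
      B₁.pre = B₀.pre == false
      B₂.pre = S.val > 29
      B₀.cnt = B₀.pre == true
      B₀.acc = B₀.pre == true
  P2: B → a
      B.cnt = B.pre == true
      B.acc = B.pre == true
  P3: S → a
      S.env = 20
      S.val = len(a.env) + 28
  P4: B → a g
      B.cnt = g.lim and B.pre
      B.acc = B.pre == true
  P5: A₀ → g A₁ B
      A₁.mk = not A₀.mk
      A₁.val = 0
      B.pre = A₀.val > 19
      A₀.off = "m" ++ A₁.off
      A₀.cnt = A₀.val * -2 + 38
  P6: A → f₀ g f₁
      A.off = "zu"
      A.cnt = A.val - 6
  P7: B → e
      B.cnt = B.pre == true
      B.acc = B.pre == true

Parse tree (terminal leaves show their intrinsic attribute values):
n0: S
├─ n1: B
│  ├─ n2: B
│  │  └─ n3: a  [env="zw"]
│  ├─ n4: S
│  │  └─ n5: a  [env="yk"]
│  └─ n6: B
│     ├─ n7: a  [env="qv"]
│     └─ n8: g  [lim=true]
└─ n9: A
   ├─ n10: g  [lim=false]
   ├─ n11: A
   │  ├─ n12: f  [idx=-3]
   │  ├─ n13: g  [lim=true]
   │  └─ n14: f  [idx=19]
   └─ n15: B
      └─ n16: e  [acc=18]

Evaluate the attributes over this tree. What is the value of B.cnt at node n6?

1. n1.pre = true  [true]
2. n2.pre = false  [B₀.pre == false]
3. n3.env = "zw"  [terminal]
4. n2.cnt = false  [B.pre == true]
5. n2.acc = false  [B.pre == true]
6. n5.env = "yk"  [terminal]
7. n4.env = 20  [20]
8. n4.val = 30  [len(a.env) + 28]
9. n6.pre = true  [S.val > 29]
10. n7.env = "qv"  [terminal]
11. n8.lim = true  [terminal]
12. n6.cnt = true  [g.lim and B.pre]
13. n6.acc = true  [B.pre == true]
14. n1.cnt = true  [B₀.pre == true]
15. n1.acc = true  [B₀.pre == true]
16. n9.mk = false  [B.cnt == false]
17. n9.val = 20  [20]
18. n10.lim = false  [terminal]
19. n11.mk = true  [not A₀.mk]
20. n11.val = 0  [0]
21. n12.idx = -3  [terminal]
22. n13.lim = true  [terminal]
23. n14.idx = 19  [terminal]
24. n11.off = "zu"  ["zu"]
25. n11.cnt = -6  [A.val - 6]
26. n15.pre = true  [A₀.val > 19]
27. n16.acc = 18  [terminal]
28. n15.cnt = true  [B.pre == true]
29. n15.acc = true  [B.pre == true]
30. n9.off = "mzu"  ["m" ++ A₁.off]
31. n9.cnt = -2  [A₀.val * -2 + 38]
32. n0.env = 1  [A.cnt + 3]
33. n0.val = -5  [A.cnt - 3]

true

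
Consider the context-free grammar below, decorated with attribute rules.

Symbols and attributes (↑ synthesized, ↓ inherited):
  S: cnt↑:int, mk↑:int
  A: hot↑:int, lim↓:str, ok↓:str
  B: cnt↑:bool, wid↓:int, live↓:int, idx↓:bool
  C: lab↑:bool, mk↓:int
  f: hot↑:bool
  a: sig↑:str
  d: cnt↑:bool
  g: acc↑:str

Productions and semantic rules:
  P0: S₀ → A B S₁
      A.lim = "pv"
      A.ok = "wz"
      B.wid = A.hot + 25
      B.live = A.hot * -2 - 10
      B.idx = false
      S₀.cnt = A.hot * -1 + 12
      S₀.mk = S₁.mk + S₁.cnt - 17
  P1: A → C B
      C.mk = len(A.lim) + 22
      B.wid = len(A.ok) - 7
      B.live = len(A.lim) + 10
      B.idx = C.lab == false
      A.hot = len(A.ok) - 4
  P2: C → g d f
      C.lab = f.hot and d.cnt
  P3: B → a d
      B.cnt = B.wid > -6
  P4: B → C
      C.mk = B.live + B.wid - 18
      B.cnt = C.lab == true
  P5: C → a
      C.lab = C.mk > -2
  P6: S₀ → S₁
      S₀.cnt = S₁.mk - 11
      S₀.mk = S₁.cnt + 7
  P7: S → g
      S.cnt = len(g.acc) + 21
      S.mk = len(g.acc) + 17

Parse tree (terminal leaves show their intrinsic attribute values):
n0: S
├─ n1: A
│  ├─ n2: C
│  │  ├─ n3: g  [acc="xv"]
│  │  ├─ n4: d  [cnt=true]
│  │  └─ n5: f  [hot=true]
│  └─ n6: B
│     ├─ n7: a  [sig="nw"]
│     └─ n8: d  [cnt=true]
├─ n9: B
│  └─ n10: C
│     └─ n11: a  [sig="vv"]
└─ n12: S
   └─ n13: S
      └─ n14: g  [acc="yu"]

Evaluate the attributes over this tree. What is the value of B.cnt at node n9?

1. n1.lim = "pv"  ["pv"]
2. n1.ok = "wz"  ["wz"]
3. n2.mk = 24  [len(A.lim) + 22]
4. n3.acc = "xv"  [terminal]
5. n4.cnt = true  [terminal]
6. n5.hot = true  [terminal]
7. n2.lab = true  [f.hot and d.cnt]
8. n6.wid = -5  [len(A.ok) - 7]
9. n6.live = 12  [len(A.lim) + 10]
10. n6.idx = false  [C.lab == false]
11. n7.sig = "nw"  [terminal]
12. n8.cnt = true  [terminal]
13. n6.cnt = true  [B.wid > -6]
14. n1.hot = -2  [len(A.ok) - 4]
15. n9.wid = 23  [A.hot + 25]
16. n9.live = -6  [A.hot * -2 - 10]
17. n9.idx = false  [false]
18. n10.mk = -1  [B.live + B.wid - 18]
19. n11.sig = "vv"  [terminal]
20. n10.lab = true  [C.mk > -2]
21. n9.cnt = true  [C.lab == true]
22. n14.acc = "yu"  [terminal]
23. n13.cnt = 23  [len(g.acc) + 21]
24. n13.mk = 19  [len(g.acc) + 17]
25. n12.cnt = 8  [S₁.mk - 11]
26. n12.mk = 30  [S₁.cnt + 7]
27. n0.cnt = 14  [A.hot * -1 + 12]
28. n0.mk = 21  [S₁.mk + S₁.cnt - 17]

true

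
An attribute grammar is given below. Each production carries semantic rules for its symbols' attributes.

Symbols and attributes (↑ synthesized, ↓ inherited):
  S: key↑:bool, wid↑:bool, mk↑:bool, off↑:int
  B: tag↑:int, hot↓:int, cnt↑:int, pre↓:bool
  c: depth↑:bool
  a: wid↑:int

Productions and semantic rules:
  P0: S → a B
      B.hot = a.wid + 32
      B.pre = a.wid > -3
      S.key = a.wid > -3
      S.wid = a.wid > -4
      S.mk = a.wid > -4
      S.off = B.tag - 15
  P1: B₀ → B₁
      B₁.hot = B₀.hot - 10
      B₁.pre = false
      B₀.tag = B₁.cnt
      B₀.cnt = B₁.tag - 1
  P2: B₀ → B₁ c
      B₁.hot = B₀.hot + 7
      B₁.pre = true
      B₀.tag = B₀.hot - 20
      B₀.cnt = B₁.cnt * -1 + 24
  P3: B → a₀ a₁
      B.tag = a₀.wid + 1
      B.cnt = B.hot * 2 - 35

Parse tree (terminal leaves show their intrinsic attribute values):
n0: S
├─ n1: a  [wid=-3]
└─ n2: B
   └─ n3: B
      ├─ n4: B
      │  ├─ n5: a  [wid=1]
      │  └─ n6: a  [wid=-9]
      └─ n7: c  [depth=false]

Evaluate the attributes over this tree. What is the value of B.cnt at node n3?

1. n1.wid = -3  [terminal]
2. n2.hot = 29  [a.wid + 32]
3. n2.pre = false  [a.wid > -3]
4. n3.hot = 19  [B₀.hot - 10]
5. n3.pre = false  [false]
6. n4.hot = 26  [B₀.hot + 7]
7. n4.pre = true  [true]
8. n5.wid = 1  [terminal]
9. n6.wid = -9  [terminal]
10. n4.tag = 2  [a₀.wid + 1]
11. n4.cnt = 17  [B.hot * 2 - 35]
12. n7.depth = false  [terminal]
13. n3.tag = -1  [B₀.hot - 20]
14. n3.cnt = 7  [B₁.cnt * -1 + 24]
15. n2.tag = 7  [B₁.cnt]
16. n2.cnt = -2  [B₁.tag - 1]
17. n0.key = false  [a.wid > -3]
18. n0.wid = true  [a.wid > -4]
19. n0.mk = true  [a.wid > -4]
20. n0.off = -8  [B.tag - 15]

7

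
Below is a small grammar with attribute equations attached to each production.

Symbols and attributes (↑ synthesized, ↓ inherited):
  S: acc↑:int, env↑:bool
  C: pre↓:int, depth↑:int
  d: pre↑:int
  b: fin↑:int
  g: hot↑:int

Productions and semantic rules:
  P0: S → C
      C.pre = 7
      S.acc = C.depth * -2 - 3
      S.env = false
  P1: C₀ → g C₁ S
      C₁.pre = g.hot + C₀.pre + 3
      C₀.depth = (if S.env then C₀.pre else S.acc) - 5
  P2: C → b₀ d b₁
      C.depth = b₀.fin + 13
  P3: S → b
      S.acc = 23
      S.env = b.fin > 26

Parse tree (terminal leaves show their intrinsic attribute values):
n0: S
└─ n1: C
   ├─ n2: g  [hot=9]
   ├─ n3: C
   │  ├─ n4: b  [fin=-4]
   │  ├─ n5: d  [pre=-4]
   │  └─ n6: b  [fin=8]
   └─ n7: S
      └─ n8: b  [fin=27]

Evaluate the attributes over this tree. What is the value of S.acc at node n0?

-7

1. n1.pre = 7  [7]
2. n2.hot = 9  [terminal]
3. n3.pre = 19  [g.hot + C₀.pre + 3]
4. n4.fin = -4  [terminal]
5. n5.pre = -4  [terminal]
6. n6.fin = 8  [terminal]
7. n3.depth = 9  [b₀.fin + 13]
8. n8.fin = 27  [terminal]
9. n7.acc = 23  [23]
10. n7.env = true  [b.fin > 26]
11. n1.depth = 2  [(if S.env then C₀.pre else S.acc) - 5]
12. n0.acc = -7  [C.depth * -2 - 3]
13. n0.env = false  [false]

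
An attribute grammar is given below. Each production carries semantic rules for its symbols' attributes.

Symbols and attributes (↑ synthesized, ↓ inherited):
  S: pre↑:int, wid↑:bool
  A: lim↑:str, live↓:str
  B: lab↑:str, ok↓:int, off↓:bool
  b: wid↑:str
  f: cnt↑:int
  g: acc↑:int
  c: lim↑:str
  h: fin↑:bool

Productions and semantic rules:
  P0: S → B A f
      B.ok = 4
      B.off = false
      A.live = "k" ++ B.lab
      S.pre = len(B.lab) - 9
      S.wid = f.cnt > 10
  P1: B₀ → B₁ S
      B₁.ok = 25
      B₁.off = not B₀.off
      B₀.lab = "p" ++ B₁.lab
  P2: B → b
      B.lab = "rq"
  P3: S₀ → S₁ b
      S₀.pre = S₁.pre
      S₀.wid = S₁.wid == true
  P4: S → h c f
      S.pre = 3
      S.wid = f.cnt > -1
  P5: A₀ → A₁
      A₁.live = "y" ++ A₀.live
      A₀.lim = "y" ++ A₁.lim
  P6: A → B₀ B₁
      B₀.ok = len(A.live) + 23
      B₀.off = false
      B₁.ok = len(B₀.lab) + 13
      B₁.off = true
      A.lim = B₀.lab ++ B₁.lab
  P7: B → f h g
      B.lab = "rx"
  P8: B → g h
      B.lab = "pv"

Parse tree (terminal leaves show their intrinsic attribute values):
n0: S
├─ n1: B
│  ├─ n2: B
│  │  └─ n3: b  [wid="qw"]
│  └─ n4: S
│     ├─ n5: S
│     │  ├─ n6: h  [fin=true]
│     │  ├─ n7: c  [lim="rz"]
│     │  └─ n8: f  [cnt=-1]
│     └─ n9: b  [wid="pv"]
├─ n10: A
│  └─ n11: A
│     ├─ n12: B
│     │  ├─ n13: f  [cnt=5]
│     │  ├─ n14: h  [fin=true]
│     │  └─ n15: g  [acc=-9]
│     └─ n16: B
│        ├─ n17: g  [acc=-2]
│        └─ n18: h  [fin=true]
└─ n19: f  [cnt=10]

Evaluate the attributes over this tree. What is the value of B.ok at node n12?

1. n1.ok = 4  [4]
2. n1.off = false  [false]
3. n2.ok = 25  [25]
4. n2.off = true  [not B₀.off]
5. n3.wid = "qw"  [terminal]
6. n2.lab = "rq"  ["rq"]
7. n6.fin = true  [terminal]
8. n7.lim = "rz"  [terminal]
9. n8.cnt = -1  [terminal]
10. n5.pre = 3  [3]
11. n5.wid = false  [f.cnt > -1]
12. n9.wid = "pv"  [terminal]
13. n4.pre = 3  [S₁.pre]
14. n4.wid = false  [S₁.wid == true]
15. n1.lab = "prq"  ["p" ++ B₁.lab]
16. n10.live = "kprq"  ["k" ++ B.lab]
17. n11.live = "ykprq"  ["y" ++ A₀.live]
18. n12.ok = 28  [len(A.live) + 23]
19. n12.off = false  [false]
20. n13.cnt = 5  [terminal]
21. n14.fin = true  [terminal]
22. n15.acc = -9  [terminal]
23. n12.lab = "rx"  ["rx"]
24. n16.ok = 15  [len(B₀.lab) + 13]
25. n16.off = true  [true]
26. n17.acc = -2  [terminal]
27. n18.fin = true  [terminal]
28. n16.lab = "pv"  ["pv"]
29. n11.lim = "rxpv"  [B₀.lab ++ B₁.lab]
30. n10.lim = "yrxpv"  ["y" ++ A₁.lim]
31. n19.cnt = 10  [terminal]
32. n0.pre = -6  [len(B.lab) - 9]
33. n0.wid = false  [f.cnt > 10]

28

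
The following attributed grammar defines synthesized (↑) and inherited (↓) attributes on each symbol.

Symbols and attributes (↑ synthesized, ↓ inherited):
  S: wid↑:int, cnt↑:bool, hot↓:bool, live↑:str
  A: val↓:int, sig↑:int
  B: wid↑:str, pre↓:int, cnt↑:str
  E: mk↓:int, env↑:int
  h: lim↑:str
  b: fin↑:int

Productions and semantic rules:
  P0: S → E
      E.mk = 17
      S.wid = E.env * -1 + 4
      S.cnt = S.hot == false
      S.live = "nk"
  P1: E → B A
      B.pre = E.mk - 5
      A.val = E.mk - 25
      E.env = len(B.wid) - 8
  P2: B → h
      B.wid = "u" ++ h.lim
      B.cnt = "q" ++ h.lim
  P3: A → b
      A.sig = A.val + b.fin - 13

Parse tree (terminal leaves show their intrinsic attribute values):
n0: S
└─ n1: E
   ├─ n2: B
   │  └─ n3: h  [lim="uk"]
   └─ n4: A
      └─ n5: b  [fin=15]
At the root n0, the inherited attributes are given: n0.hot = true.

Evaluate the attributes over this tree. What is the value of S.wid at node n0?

1. n0.hot = true  [given at root]
2. n1.mk = 17  [17]
3. n2.pre = 12  [E.mk - 5]
4. n3.lim = "uk"  [terminal]
5. n2.wid = "uuk"  ["u" ++ h.lim]
6. n2.cnt = "quk"  ["q" ++ h.lim]
7. n4.val = -8  [E.mk - 25]
8. n5.fin = 15  [terminal]
9. n4.sig = -6  [A.val + b.fin - 13]
10. n1.env = -5  [len(B.wid) - 8]
11. n0.wid = 9  [E.env * -1 + 4]
12. n0.cnt = false  [S.hot == false]
13. n0.live = "nk"  ["nk"]

9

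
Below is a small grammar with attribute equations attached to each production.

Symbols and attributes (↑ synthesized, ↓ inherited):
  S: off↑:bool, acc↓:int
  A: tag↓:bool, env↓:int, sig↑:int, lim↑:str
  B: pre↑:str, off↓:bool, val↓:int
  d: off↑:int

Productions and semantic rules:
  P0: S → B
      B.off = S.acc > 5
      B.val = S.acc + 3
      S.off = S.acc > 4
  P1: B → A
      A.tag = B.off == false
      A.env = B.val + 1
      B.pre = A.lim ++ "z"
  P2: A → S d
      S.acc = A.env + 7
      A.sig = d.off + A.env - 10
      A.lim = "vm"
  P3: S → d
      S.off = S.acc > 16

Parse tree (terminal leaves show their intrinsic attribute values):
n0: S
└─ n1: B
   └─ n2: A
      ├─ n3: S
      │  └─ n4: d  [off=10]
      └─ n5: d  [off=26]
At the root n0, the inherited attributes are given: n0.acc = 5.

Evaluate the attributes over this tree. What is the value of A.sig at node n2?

1. n0.acc = 5  [given at root]
2. n1.off = false  [S.acc > 5]
3. n1.val = 8  [S.acc + 3]
4. n2.tag = true  [B.off == false]
5. n2.env = 9  [B.val + 1]
6. n3.acc = 16  [A.env + 7]
7. n4.off = 10  [terminal]
8. n3.off = false  [S.acc > 16]
9. n5.off = 26  [terminal]
10. n2.sig = 25  [d.off + A.env - 10]
11. n2.lim = "vm"  ["vm"]
12. n1.pre = "vmz"  [A.lim ++ "z"]
13. n0.off = true  [S.acc > 4]

25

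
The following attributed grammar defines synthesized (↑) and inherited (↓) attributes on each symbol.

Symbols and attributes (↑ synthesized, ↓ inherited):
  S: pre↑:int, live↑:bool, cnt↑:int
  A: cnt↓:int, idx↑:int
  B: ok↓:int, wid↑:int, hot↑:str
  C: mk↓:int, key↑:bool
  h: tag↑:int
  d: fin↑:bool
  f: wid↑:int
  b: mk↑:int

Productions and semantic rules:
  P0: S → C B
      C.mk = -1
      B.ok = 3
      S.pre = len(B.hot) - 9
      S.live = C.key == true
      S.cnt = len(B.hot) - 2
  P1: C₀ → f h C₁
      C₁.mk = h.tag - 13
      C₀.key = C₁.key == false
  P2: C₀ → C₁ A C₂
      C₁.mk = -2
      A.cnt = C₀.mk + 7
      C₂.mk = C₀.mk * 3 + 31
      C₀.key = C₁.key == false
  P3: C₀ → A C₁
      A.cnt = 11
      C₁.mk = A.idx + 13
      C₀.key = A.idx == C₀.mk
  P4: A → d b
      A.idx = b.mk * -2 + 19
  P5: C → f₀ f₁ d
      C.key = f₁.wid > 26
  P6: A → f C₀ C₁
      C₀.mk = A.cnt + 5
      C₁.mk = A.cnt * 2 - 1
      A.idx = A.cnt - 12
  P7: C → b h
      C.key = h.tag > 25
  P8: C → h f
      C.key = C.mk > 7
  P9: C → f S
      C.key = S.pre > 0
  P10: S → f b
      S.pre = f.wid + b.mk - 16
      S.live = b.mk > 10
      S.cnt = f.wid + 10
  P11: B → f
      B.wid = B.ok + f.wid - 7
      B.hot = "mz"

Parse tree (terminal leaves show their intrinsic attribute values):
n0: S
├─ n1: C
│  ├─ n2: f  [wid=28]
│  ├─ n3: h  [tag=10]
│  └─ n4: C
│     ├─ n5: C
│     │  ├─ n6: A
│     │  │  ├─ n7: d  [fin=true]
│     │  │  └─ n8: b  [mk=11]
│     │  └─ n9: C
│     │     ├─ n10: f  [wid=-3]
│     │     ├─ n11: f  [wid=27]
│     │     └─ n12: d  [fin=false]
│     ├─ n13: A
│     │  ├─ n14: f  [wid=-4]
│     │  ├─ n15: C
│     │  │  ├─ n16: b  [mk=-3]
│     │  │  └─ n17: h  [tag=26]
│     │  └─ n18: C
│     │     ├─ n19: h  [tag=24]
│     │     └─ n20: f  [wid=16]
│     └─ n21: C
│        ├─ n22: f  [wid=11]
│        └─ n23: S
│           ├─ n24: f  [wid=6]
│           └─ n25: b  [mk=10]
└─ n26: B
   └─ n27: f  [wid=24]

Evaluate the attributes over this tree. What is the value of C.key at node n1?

false

1. n1.mk = -1  [-1]
2. n2.wid = 28  [terminal]
3. n3.tag = 10  [terminal]
4. n4.mk = -3  [h.tag - 13]
5. n5.mk = -2  [-2]
6. n6.cnt = 11  [11]
7. n7.fin = true  [terminal]
8. n8.mk = 11  [terminal]
9. n6.idx = -3  [b.mk * -2 + 19]
10. n9.mk = 10  [A.idx + 13]
11. n10.wid = -3  [terminal]
12. n11.wid = 27  [terminal]
13. n12.fin = false  [terminal]
14. n9.key = true  [f₁.wid > 26]
15. n5.key = false  [A.idx == C₀.mk]
16. n13.cnt = 4  [C₀.mk + 7]
17. n14.wid = -4  [terminal]
18. n15.mk = 9  [A.cnt + 5]
19. n16.mk = -3  [terminal]
20. n17.tag = 26  [terminal]
21. n15.key = true  [h.tag > 25]
22. n18.mk = 7  [A.cnt * 2 - 1]
23. n19.tag = 24  [terminal]
24. n20.wid = 16  [terminal]
25. n18.key = false  [C.mk > 7]
26. n13.idx = -8  [A.cnt - 12]
27. n21.mk = 22  [C₀.mk * 3 + 31]
28. n22.wid = 11  [terminal]
29. n24.wid = 6  [terminal]
30. n25.mk = 10  [terminal]
31. n23.pre = 0  [f.wid + b.mk - 16]
32. n23.live = false  [b.mk > 10]
33. n23.cnt = 16  [f.wid + 10]
34. n21.key = false  [S.pre > 0]
35. n4.key = true  [C₁.key == false]
36. n1.key = false  [C₁.key == false]
37. n26.ok = 3  [3]
38. n27.wid = 24  [terminal]
39. n26.wid = 20  [B.ok + f.wid - 7]
40. n26.hot = "mz"  ["mz"]
41. n0.pre = -7  [len(B.hot) - 9]
42. n0.live = false  [C.key == true]
43. n0.cnt = 0  [len(B.hot) - 2]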